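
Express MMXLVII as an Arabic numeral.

MMXLVII: M=1000, M=1000, XL=40, V=5, I=1, I=1
1000 + 1000 + 40 + 5 + 1 + 1 = 2047

2047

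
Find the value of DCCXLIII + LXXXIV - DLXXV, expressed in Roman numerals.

DCCXLIII = 743, LXXXIV = 84, DLXXV = 575
743 + 84 = 827
827 - 575 = 252

CCLII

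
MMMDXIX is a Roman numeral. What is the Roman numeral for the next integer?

MMMDXIX = 3519, so the next integer is 3519 + 1 = 3520

MMMDXX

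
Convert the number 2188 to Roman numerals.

Convert 2188 to Roman numerals:
  2188 contains 2×1000 (MM)
  188 contains 1×100 (C)
  88 contains 1×50 (L)
  38 contains 3×10 (XXX)
  8 contains 1×5 (V)
  3 contains 3×1 (III)

MMCLXXXVIII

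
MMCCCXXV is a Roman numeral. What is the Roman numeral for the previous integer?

MMCCCXXV = 2325; previous is 2324

MMCCCXXIV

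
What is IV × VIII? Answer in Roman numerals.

IV = 4
VIII = 8
4 × 8 = 32

XXXII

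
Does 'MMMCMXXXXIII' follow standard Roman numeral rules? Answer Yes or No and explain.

'MMMCMXXXXIII': More than 3 consecutive X's

No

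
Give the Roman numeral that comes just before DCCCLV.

DCCCLV = 855, so the previous integer is 855 - 1 = 854

DCCCLIV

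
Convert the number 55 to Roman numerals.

Convert 55 to Roman numerals:
  55 contains 1×50 (L)
  5 contains 1×5 (V)

LV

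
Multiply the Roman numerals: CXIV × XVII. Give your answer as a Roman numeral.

CXIV = 114
XVII = 17
114 × 17 = 1938

MCMXXXVIII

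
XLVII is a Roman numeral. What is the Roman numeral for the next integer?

XLVII = 47, so the next integer is 47 + 1 = 48

XLVIII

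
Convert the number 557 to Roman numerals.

Convert 557 to Roman numerals:
  557 contains 1×500 (D)
  57 contains 1×50 (L)
  7 contains 1×5 (V)
  2 contains 2×1 (II)

DLVII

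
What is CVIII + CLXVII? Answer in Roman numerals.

CVIII = 108
CLXVII = 167
108 + 167 = 275

CCLXXV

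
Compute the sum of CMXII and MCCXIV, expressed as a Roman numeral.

CMXII = 912
MCCXIV = 1214
912 + 1214 = 2126

MMCXXVI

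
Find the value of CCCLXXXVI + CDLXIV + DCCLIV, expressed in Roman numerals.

CCCLXXXVI = 386, CDLXIV = 464, DCCLIV = 754
386 + 464 = 850
850 + 754 = 1604

MDCIV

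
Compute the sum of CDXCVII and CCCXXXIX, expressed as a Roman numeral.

CDXCVII = 497
CCCXXXIX = 339
497 + 339 = 836

DCCCXXXVI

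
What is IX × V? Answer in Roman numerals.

IX = 9
V = 5
9 × 5 = 45

XLV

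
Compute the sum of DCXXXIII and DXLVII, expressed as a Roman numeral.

DCXXXIII = 633
DXLVII = 547
633 + 547 = 1180

MCLXXX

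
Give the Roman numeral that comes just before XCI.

XCI = 91, so the previous integer is 91 - 1 = 90

XC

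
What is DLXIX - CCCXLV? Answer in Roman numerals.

DLXIX = 569
CCCXLV = 345
569 - 345 = 224

CCXXIV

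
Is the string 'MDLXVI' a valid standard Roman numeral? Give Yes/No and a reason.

'MDLXVI': Check the rules: uses only the symbols I, V, X, L, C, D, M; no symbol is repeated more than three times in a row; V, L and D each appear at most once; no smaller symbol precedes a larger one (values never increase from left to right). Value: M (1000) + D (500) + L (50) + X (10) + V (5) + I (1) = 1566. So it is a valid standard Roman numeral.

Yes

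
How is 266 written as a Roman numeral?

Convert 266 to Roman numerals:
  266 contains 2×100 (CC)
  66 contains 1×50 (L)
  16 contains 1×10 (X)
  6 contains 1×5 (V)
  1 contains 1×1 (I)

CCLXVI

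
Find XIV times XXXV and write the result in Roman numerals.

XIV = 14
XXXV = 35
14 × 35 = 490

CDXC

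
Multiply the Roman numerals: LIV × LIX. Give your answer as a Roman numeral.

LIV = 54
LIX = 59
54 × 59 = 3186

MMMCLXXXVI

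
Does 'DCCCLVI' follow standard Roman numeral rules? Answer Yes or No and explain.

'DCCCLVI': Check the rules: uses only the symbols I, V, X, L, C, D, M; no symbol is repeated more than three times in a row; V, L and D each appear at most once; no smaller symbol precedes a larger one (values never increase from left to right). Value: D (500) + C (100) + C (100) + C (100) + L (50) + V (5) + I (1) = 856. So it is a valid standard Roman numeral.

Yes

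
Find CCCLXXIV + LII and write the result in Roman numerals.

CCCLXXIV = 374
LII = 52
374 + 52 = 426

CDXXVI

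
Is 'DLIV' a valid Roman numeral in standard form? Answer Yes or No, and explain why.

'DLIV': Check the rules: uses only the symbols I, V, X, L, C, D, M; no symbol is repeated more than three times in a row; V, L and D each appear at most once; the only place a smaller symbol precedes a larger one is the allowed subtractive pair IV, the symbol right after such a pair (if any) is smaller than the pair's first symbol, and otherwise the values never increase from left to right. Value: D (500) + L (50) + IV (4) = 554. So it is a valid standard Roman numeral.

Yes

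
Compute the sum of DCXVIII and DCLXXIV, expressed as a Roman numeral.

DCXVIII = 618
DCLXXIV = 674
618 + 674 = 1292

MCCXCII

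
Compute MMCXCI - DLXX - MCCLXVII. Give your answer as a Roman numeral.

MMCXCI = 2191, DLXX = 570, MCCLXVII = 1267
2191 - 570 = 1621
1621 - 1267 = 354

CCCLIV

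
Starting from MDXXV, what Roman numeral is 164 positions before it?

MDXXV = 1525
1525 - 164 = 1361

MCCCLXI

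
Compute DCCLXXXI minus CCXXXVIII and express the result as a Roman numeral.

DCCLXXXI = 781
CCXXXVIII = 238
781 - 238 = 543

DXLIII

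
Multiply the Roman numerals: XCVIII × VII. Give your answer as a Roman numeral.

XCVIII = 98
VII = 7
98 × 7 = 686

DCLXXXVI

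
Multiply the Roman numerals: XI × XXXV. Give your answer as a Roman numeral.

XI = 11
XXXV = 35
11 × 35 = 385

CCCLXXXV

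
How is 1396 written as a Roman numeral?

Convert 1396 to Roman numerals:
  1396 contains 1×1000 (M)
  396 contains 3×100 (CCC)
  96 contains 1×90 (XC)
  6 contains 1×5 (V)
  1 contains 1×1 (I)

MCCCXCVI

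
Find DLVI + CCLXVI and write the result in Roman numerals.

DLVI = 556
CCLXVI = 266
556 + 266 = 822

DCCCXXII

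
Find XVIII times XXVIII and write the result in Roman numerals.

XVIII = 18
XXVIII = 28
18 × 28 = 504

DIV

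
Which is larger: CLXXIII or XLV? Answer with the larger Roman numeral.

CLXXIII = 173
XLV = 45
173 is larger

CLXXIII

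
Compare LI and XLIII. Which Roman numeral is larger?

LI = 51
XLIII = 43
51 is larger

LI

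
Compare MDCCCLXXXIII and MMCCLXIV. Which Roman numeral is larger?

MDCCCLXXXIII = 1883
MMCCLXIV = 2264
2264 is larger

MMCCLXIV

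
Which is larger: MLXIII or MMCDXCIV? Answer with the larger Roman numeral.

MLXIII = 1063
MMCDXCIV = 2494
2494 is larger

MMCDXCIV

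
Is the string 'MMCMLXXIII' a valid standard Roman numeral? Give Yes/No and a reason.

'MMCMLXXIII': Check the rules: uses only the symbols I, V, X, L, C, D, M; no symbol is repeated more than three times in a row; V, L and D each appear at most once; the only place a smaller symbol precedes a larger one is the allowed subtractive pair CM, the symbol right after such a pair (if any) is smaller than the pair's first symbol, and otherwise the values never increase from left to right. Value: M (1000) + M (1000) + CM (900) + L (50) + X (10) + X (10) + I (1) + I (1) + I (1) = 2973. So it is a valid standard Roman numeral.

Yes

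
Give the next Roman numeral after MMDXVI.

MMDXVI = 2516, so the next integer is 2516 + 1 = 2517

MMDXVII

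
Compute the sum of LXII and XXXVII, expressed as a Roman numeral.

LXII = 62
XXXVII = 37
62 + 37 = 99

XCIX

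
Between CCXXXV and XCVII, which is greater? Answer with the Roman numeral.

CCXXXV = 235
XCVII = 97
235 is larger

CCXXXV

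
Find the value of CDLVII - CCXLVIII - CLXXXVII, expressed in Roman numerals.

CDLVII = 457, CCXLVIII = 248, CLXXXVII = 187
457 - 248 = 209
209 - 187 = 22

XXII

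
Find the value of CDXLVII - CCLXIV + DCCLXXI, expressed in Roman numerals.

CDXLVII = 447, CCLXIV = 264, DCCLXXI = 771
447 - 264 = 183
183 + 771 = 954

CMLIV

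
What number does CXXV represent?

CXXV: C=100, X=10, X=10, V=5
100 + 10 + 10 + 5 = 125

125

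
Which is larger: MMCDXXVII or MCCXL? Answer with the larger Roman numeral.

MMCDXXVII = 2427
MCCXL = 1240
2427 is larger

MMCDXXVII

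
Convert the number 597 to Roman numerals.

Convert 597 to Roman numerals:
  597 contains 1×500 (D)
  97 contains 1×90 (XC)
  7 contains 1×5 (V)
  2 contains 2×1 (II)

DXCVII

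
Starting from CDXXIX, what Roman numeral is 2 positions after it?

CDXXIX = 429
429 + 2 = 431

CDXXXI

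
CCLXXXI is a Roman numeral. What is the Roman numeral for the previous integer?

CCLXXXI = 281; previous is 280

CCLXXX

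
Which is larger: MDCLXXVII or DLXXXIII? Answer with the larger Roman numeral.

MDCLXXVII = 1677
DLXXXIII = 583
1677 is larger

MDCLXXVII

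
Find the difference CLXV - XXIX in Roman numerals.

CLXV = 165
XXIX = 29
165 - 29 = 136

CXXXVI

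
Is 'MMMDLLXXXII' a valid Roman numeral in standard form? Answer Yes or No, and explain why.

'MMMDLLXXXII': L should not appear more than once

No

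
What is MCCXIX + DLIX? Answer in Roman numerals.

MCCXIX = 1219
DLIX = 559
1219 + 559 = 1778

MDCCLXXVIII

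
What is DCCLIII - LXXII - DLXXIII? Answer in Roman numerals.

DCCLIII = 753, LXXII = 72, DLXXIII = 573
753 - 72 = 681
681 - 573 = 108

CVIII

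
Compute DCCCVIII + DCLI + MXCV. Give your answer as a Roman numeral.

DCCCVIII = 808, DCLI = 651, MXCV = 1095
808 + 651 = 1459
1459 + 1095 = 2554

MMDLIV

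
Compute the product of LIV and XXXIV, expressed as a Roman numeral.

LIV = 54
XXXIV = 34
54 × 34 = 1836

MDCCCXXXVI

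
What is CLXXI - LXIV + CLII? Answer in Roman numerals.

CLXXI = 171, LXIV = 64, CLII = 152
171 - 64 = 107
107 + 152 = 259

CCLIX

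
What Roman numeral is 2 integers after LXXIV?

LXXIV = 74
74 + 2 = 76

LXXVI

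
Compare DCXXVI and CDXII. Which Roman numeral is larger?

DCXXVI = 626
CDXII = 412
626 is larger

DCXXVI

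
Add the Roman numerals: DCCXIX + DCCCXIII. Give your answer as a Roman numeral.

DCCXIX = 719
DCCCXIII = 813
719 + 813 = 1532

MDXXXII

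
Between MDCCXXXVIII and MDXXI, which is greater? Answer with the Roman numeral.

MDCCXXXVIII = 1738
MDXXI = 1521
1738 is larger

MDCCXXXVIII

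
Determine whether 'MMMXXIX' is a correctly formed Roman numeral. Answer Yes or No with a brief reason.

'MMMXXIX': Check the rules: uses only the symbols I, V, X, L, C, D, M; no symbol is repeated more than three times in a row; V, L and D each appear at most once; the only place a smaller symbol precedes a larger one is the allowed subtractive pair IX, the symbol right after such a pair (if any) is smaller than the pair's first symbol, and otherwise the values never increase from left to right. Value: M (1000) + M (1000) + M (1000) + X (10) + X (10) + IX (9) = 3029. So it is a valid standard Roman numeral.

Yes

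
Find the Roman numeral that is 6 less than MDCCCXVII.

MDCCCXVII = 1817
1817 - 6 = 1811

MDCCCXI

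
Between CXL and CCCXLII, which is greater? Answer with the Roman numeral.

CXL = 140
CCCXLII = 342
342 is larger

CCCXLII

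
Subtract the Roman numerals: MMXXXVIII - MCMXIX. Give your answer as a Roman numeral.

MMXXXVIII = 2038
MCMXIX = 1919
2038 - 1919 = 119

CXIX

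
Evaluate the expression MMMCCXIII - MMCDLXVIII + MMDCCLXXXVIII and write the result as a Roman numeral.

MMMCCXIII = 3213, MMCDLXVIII = 2468, MMDCCLXXXVIII = 2788
3213 - 2468 = 745
745 + 2788 = 3533

MMMDXXXIII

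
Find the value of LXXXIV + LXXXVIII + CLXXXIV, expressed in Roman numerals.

LXXXIV = 84, LXXXVIII = 88, CLXXXIV = 184
84 + 88 = 172
172 + 184 = 356

CCCLVI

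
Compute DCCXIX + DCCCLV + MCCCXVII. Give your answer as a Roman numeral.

DCCXIX = 719, DCCCLV = 855, MCCCXVII = 1317
719 + 855 = 1574
1574 + 1317 = 2891

MMDCCCXCI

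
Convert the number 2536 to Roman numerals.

Convert 2536 to Roman numerals:
  2536 contains 2×1000 (MM)
  536 contains 1×500 (D)
  36 contains 3×10 (XXX)
  6 contains 1×5 (V)
  1 contains 1×1 (I)

MMDXXXVI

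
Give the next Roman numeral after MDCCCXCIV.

MDCCCXCIV = 1894; next is 1895

MDCCCXCV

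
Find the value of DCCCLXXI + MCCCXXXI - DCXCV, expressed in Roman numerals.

DCCCLXXI = 871, MCCCXXXI = 1331, DCXCV = 695
871 + 1331 = 2202
2202 - 695 = 1507

MDVII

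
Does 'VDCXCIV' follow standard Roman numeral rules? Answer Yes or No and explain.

'VDCXCIV': V should not appear more than once

No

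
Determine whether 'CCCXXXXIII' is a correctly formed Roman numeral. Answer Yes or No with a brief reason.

'CCCXXXXIII': More than 3 consecutive X's

No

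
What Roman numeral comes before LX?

LX = 60; previous is 59

LIX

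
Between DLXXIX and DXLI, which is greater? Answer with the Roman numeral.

DLXXIX = 579
DXLI = 541
579 is larger

DLXXIX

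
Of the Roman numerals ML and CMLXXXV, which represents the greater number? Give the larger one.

ML = 1050
CMLXXXV = 985
1050 is larger

ML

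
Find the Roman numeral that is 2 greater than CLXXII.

CLXXII = 172
172 + 2 = 174

CLXXIV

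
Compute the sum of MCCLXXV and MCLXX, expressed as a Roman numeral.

MCCLXXV = 1275
MCLXX = 1170
1275 + 1170 = 2445

MMCDXLV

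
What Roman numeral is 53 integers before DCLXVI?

DCLXVI = 666
666 - 53 = 613

DCXIII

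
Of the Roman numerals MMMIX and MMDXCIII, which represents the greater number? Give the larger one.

MMMIX = 3009
MMDXCIII = 2593
3009 is larger

MMMIX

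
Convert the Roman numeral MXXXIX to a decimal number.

MXXXIX: M=1000, X=10, X=10, X=10, IX=9
1000 + 10 + 10 + 10 + 9 = 1039

1039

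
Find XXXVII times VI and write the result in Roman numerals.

XXXVII = 37
VI = 6
37 × 6 = 222

CCXXII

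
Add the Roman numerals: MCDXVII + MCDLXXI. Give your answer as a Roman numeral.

MCDXVII = 1417
MCDLXXI = 1471
1417 + 1471 = 2888

MMDCCCLXXXVIII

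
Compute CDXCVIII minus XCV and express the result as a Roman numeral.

CDXCVIII = 498
XCV = 95
498 - 95 = 403

CDIII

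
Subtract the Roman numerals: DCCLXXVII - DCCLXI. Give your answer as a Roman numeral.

DCCLXXVII = 777
DCCLXI = 761
777 - 761 = 16

XVI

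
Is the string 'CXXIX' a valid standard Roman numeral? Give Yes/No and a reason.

'CXXIX': Check the rules: uses only the symbols I, V, X, L, C, D, M; no symbol is repeated more than three times in a row; V, L and D each appear at most once; the only place a smaller symbol precedes a larger one is the allowed subtractive pair IX, the symbol right after such a pair (if any) is smaller than the pair's first symbol, and otherwise the values never increase from left to right. Value: C (100) + X (10) + X (10) + IX (9) = 129. So it is a valid standard Roman numeral.

Yes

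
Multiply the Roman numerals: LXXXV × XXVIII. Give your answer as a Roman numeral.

LXXXV = 85
XXVIII = 28
85 × 28 = 2380

MMCCCLXXX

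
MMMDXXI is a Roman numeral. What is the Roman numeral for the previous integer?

MMMDXXI = 3521; previous is 3520

MMMDXX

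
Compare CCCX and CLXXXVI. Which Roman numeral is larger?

CCCX = 310
CLXXXVI = 186
310 is larger

CCCX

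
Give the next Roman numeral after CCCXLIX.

CCCXLIX = 349, so the next integer is 349 + 1 = 350

CCCL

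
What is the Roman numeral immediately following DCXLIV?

DCXLIV = 644; next is 645

DCXLV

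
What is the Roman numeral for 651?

Convert 651 to Roman numerals:
  651 contains 1×500 (D)
  151 contains 1×100 (C)
  51 contains 1×50 (L)
  1 contains 1×1 (I)

DCLI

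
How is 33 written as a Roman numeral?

Convert 33 to Roman numerals:
  33 contains 3×10 (XXX)
  3 contains 3×1 (III)

XXXIII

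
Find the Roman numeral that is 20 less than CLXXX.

CLXXX = 180
180 - 20 = 160

CLX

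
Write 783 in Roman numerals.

Convert 783 to Roman numerals:
  783 contains 1×500 (D)
  283 contains 2×100 (CC)
  83 contains 1×50 (L)
  33 contains 3×10 (XXX)
  3 contains 3×1 (III)

DCCLXXXIII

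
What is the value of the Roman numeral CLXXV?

CLXXV: C=100, L=50, X=10, X=10, V=5
100 + 50 + 10 + 10 + 5 = 175

175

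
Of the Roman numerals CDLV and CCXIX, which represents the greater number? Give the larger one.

CDLV = 455
CCXIX = 219
455 is larger

CDLV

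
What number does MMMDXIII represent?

MMMDXIII: M=1000, M=1000, M=1000, D=500, X=10, I=1, I=1, I=1
1000 + 1000 + 1000 + 500 + 10 + 1 + 1 + 1 = 3513

3513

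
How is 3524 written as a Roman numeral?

Convert 3524 to Roman numerals:
  3524 contains 3×1000 (MMM)
  524 contains 1×500 (D)
  24 contains 2×10 (XX)
  4 contains 1×4 (IV)

MMMDXXIV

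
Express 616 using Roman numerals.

Convert 616 to Roman numerals:
  616 contains 1×500 (D)
  116 contains 1×100 (C)
  16 contains 1×10 (X)
  6 contains 1×5 (V)
  1 contains 1×1 (I)

DCXVI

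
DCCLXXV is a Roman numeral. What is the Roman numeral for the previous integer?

DCCLXXV = 775, so the previous integer is 775 - 1 = 774

DCCLXXIV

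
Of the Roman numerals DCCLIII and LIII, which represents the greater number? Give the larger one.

DCCLIII = 753
LIII = 53
753 is larger

DCCLIII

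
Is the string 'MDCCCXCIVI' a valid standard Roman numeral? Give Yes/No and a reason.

'MDCCCXCIVI': I cannot come right after the subtractive pair IV: once I is subtracted in IV, the next symbol must be smaller than I

No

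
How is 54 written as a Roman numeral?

Convert 54 to Roman numerals:
  54 contains 1×50 (L)
  4 contains 1×4 (IV)

LIV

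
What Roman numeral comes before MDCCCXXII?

MDCCCXXII = 1822; previous is 1821

MDCCCXXI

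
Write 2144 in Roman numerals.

Convert 2144 to Roman numerals:
  2144 contains 2×1000 (MM)
  144 contains 1×100 (C)
  44 contains 1×40 (XL)
  4 contains 1×4 (IV)

MMCXLIV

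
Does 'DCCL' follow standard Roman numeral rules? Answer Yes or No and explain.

'DCCL': Check the rules: uses only the symbols I, V, X, L, C, D, M; no symbol is repeated more than three times in a row; V, L and D each appear at most once; no smaller symbol precedes a larger one (values never increase from left to right). Value: D (500) + C (100) + C (100) + L (50) = 750. So it is a valid standard Roman numeral.

Yes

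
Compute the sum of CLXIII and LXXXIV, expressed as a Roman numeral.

CLXIII = 163
LXXXIV = 84
163 + 84 = 247

CCXLVII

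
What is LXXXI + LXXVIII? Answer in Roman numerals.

LXXXI = 81
LXXVIII = 78
81 + 78 = 159

CLIX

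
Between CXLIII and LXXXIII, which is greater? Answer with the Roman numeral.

CXLIII = 143
LXXXIII = 83
143 is larger

CXLIII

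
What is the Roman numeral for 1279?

Convert 1279 to Roman numerals:
  1279 contains 1×1000 (M)
  279 contains 2×100 (CC)
  79 contains 1×50 (L)
  29 contains 2×10 (XX)
  9 contains 1×9 (IX)

MCCLXXIX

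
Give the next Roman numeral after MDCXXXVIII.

MDCXXXVIII = 1638; next is 1639

MDCXXXIX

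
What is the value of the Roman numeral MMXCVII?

MMXCVII: M=1000, M=1000, XC=90, V=5, I=1, I=1
1000 + 1000 + 90 + 5 + 1 + 1 = 2097

2097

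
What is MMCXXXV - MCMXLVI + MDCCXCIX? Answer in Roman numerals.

MMCXXXV = 2135, MCMXLVI = 1946, MDCCXCIX = 1799
2135 - 1946 = 189
189 + 1799 = 1988

MCMLXXXVIII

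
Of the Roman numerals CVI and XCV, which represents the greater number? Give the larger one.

CVI = 106
XCV = 95
106 is larger

CVI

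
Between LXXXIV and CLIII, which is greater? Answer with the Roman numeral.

LXXXIV = 84
CLIII = 153
153 is larger

CLIII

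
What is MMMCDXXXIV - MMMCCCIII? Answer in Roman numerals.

MMMCDXXXIV = 3434
MMMCCCIII = 3303
3434 - 3303 = 131

CXXXI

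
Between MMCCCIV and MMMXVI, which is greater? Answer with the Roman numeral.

MMCCCIV = 2304
MMMXVI = 3016
3016 is larger

MMMXVI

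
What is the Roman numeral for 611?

Convert 611 to Roman numerals:
  611 contains 1×500 (D)
  111 contains 1×100 (C)
  11 contains 1×10 (X)
  1 contains 1×1 (I)

DCXI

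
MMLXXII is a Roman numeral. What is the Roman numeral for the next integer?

MMLXXII = 2072; next is 2073

MMLXXIII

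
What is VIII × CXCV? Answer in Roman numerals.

VIII = 8
CXCV = 195
8 × 195 = 1560

MDLX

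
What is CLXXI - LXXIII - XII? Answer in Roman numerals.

CLXXI = 171, LXXIII = 73, XII = 12
171 - 73 = 98
98 - 12 = 86

LXXXVI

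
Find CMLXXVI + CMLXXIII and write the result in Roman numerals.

CMLXXVI = 976
CMLXXIII = 973
976 + 973 = 1949

MCMXLIX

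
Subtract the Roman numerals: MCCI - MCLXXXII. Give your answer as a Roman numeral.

MCCI = 1201
MCLXXXII = 1182
1201 - 1182 = 19

XIX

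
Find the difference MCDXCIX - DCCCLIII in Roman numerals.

MCDXCIX = 1499
DCCCLIII = 853
1499 - 853 = 646

DCXLVI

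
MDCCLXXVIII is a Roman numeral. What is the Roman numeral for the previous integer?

MDCCLXXVIII = 1778; previous is 1777

MDCCLXXVII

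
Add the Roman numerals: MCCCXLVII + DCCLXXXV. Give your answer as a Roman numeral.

MCCCXLVII = 1347
DCCLXXXV = 785
1347 + 785 = 2132

MMCXXXII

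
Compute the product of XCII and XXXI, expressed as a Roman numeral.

XCII = 92
XXXI = 31
92 × 31 = 2852

MMDCCCLII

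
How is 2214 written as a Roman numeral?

Convert 2214 to Roman numerals:
  2214 contains 2×1000 (MM)
  214 contains 2×100 (CC)
  14 contains 1×10 (X)
  4 contains 1×4 (IV)

MMCCXIV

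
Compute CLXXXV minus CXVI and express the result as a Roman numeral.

CLXXXV = 185
CXVI = 116
185 - 116 = 69

LXIX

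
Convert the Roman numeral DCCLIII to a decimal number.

DCCLIII: D=500, C=100, C=100, L=50, I=1, I=1, I=1
500 + 100 + 100 + 50 + 1 + 1 + 1 = 753

753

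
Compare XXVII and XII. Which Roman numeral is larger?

XXVII = 27
XII = 12
27 is larger

XXVII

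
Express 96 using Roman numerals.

Convert 96 to Roman numerals:
  96 contains 1×90 (XC)
  6 contains 1×5 (V)
  1 contains 1×1 (I)

XCVI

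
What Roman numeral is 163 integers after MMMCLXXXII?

MMMCLXXXII = 3182
3182 + 163 = 3345

MMMCCCXLV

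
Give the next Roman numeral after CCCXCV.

CCCXCV = 395; next is 396

CCCXCVI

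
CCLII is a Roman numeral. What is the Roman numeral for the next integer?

CCLII = 252; next is 253

CCLIII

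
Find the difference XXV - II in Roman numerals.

XXV = 25
II = 2
25 - 2 = 23

XXIII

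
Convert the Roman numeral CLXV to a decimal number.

CLXV: C=100, L=50, X=10, V=5
100 + 50 + 10 + 5 = 165

165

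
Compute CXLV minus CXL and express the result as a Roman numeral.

CXLV = 145
CXL = 140
145 - 140 = 5

V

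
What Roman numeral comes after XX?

XX = 20, so the next integer is 20 + 1 = 21

XXI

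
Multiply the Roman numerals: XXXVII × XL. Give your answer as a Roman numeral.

XXXVII = 37
XL = 40
37 × 40 = 1480

MCDLXXX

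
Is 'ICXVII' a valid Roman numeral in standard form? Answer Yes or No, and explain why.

'ICXVII': Invalid subtractive combination: IC

No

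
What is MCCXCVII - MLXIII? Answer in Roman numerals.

MCCXCVII = 1297
MLXIII = 1063
1297 - 1063 = 234

CCXXXIV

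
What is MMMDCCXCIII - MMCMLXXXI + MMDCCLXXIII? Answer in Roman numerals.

MMMDCCXCIII = 3793, MMCMLXXXI = 2981, MMDCCLXXIII = 2773
3793 - 2981 = 812
812 + 2773 = 3585

MMMDLXXXV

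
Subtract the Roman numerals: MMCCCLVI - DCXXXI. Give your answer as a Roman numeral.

MMCCCLVI = 2356
DCXXXI = 631
2356 - 631 = 1725

MDCCXXV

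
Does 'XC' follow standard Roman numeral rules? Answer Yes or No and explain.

'XC': Check the rules: uses only the symbols I, V, X, L, C, D, M; no symbol is repeated more than three times in a row; V, L and D each appear at most once; the only place a smaller symbol precedes a larger one is the allowed subtractive pair XC, the symbol right after such a pair (if any) is smaller than the pair's first symbol, and otherwise the values never increase from left to right. Value: XC = 90. So it is a valid standard Roman numeral.

Yes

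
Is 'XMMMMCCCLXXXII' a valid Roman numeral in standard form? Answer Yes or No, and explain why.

'XMMMMCCCLXXXII': More than 3 consecutive M's

No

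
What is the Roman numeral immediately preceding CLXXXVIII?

CLXXXVIII = 188, so the previous integer is 188 - 1 = 187

CLXXXVII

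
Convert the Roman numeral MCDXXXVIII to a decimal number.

MCDXXXVIII: M=1000, CD=400, X=10, X=10, X=10, V=5, I=1, I=1, I=1
1000 + 400 + 10 + 10 + 10 + 5 + 1 + 1 + 1 = 1438

1438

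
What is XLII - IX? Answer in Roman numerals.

XLII = 42
IX = 9
42 - 9 = 33

XXXIII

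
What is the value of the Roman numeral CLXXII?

CLXXII: C=100, L=50, X=10, X=10, I=1, I=1
100 + 50 + 10 + 10 + 1 + 1 = 172

172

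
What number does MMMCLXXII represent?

MMMCLXXII: M=1000, M=1000, M=1000, C=100, L=50, X=10, X=10, I=1, I=1
1000 + 1000 + 1000 + 100 + 50 + 10 + 10 + 1 + 1 = 3172

3172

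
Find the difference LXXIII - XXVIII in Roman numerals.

LXXIII = 73
XXVIII = 28
73 - 28 = 45

XLV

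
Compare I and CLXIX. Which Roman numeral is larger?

I = 1
CLXIX = 169
169 is larger

CLXIX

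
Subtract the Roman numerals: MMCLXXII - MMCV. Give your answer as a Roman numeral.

MMCLXXII = 2172
MMCV = 2105
2172 - 2105 = 67

LXVII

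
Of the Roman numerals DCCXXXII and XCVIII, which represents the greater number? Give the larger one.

DCCXXXII = 732
XCVIII = 98
732 is larger

DCCXXXII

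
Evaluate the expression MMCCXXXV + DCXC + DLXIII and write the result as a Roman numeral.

MMCCXXXV = 2235, DCXC = 690, DLXIII = 563
2235 + 690 = 2925
2925 + 563 = 3488

MMMCDLXXXVIII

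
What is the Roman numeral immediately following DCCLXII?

DCCLXII = 762; next is 763

DCCLXIII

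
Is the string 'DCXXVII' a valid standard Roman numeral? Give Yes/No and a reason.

'DCXXVII': Check the rules: uses only the symbols I, V, X, L, C, D, M; no symbol is repeated more than three times in a row; V, L and D each appear at most once; no smaller symbol precedes a larger one (values never increase from left to right). Value: D (500) + C (100) + X (10) + X (10) + V (5) + I (1) + I (1) = 627. So it is a valid standard Roman numeral.

Yes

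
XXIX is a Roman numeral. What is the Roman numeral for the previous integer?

XXIX = 29; previous is 28

XXVIII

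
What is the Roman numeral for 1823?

Convert 1823 to Roman numerals:
  1823 contains 1×1000 (M)
  823 contains 1×500 (D)
  323 contains 3×100 (CCC)
  23 contains 2×10 (XX)
  3 contains 3×1 (III)

MDCCCXXIII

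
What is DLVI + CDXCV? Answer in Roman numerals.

DLVI = 556
CDXCV = 495
556 + 495 = 1051

MLI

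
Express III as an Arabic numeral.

III: I=1, I=1, I=1
1 + 1 + 1 = 3

3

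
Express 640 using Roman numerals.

Convert 640 to Roman numerals:
  640 contains 1×500 (D)
  140 contains 1×100 (C)
  40 contains 1×40 (XL)

DCXL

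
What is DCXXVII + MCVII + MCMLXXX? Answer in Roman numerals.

DCXXVII = 627, MCVII = 1107, MCMLXXX = 1980
627 + 1107 = 1734
1734 + 1980 = 3714

MMMDCCXIV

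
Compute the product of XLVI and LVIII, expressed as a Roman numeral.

XLVI = 46
LVIII = 58
46 × 58 = 2668

MMDCLXVIII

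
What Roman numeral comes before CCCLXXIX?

CCCLXXIX = 379, so the previous integer is 379 - 1 = 378

CCCLXXVIII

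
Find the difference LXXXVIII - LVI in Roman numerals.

LXXXVIII = 88
LVI = 56
88 - 56 = 32

XXXII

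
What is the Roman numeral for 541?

Convert 541 to Roman numerals:
  541 contains 1×500 (D)
  41 contains 1×40 (XL)
  1 contains 1×1 (I)

DXLI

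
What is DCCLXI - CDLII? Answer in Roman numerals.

DCCLXI = 761
CDLII = 452
761 - 452 = 309

CCCIX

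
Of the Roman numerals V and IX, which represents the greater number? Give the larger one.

V = 5
IX = 9
9 is larger

IX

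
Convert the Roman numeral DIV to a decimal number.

DIV: D=500, IV=4
500 + 4 = 504

504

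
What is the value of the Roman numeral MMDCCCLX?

MMDCCCLX: M=1000, M=1000, D=500, C=100, C=100, C=100, L=50, X=10
1000 + 1000 + 500 + 100 + 100 + 100 + 50 + 10 = 2860

2860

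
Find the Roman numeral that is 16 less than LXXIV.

LXXIV = 74
74 - 16 = 58

LVIII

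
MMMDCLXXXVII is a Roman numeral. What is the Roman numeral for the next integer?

MMMDCLXXXVII = 3687; next is 3688

MMMDCLXXXVIII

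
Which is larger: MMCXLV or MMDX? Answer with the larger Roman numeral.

MMCXLV = 2145
MMDX = 2510
2510 is larger

MMDX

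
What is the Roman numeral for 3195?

Convert 3195 to Roman numerals:
  3195 contains 3×1000 (MMM)
  195 contains 1×100 (C)
  95 contains 1×90 (XC)
  5 contains 1×5 (V)

MMMCXCV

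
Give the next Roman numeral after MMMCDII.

MMMCDII = 3402, so the next integer is 3402 + 1 = 3403

MMMCDIII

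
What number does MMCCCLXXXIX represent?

MMCCCLXXXIX: M=1000, M=1000, C=100, C=100, C=100, L=50, X=10, X=10, X=10, IX=9
1000 + 1000 + 100 + 100 + 100 + 50 + 10 + 10 + 10 + 9 = 2389

2389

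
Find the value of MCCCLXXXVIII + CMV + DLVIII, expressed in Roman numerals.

MCCCLXXXVIII = 1388, CMV = 905, DLVIII = 558
1388 + 905 = 2293
2293 + 558 = 2851

MMDCCCLI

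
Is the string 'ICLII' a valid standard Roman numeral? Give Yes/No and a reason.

'ICLII': Invalid subtractive combination: IC

No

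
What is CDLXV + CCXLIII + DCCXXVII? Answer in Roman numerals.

CDLXV = 465, CCXLIII = 243, DCCXXVII = 727
465 + 243 = 708
708 + 727 = 1435

MCDXXXV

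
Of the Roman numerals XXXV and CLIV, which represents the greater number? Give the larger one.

XXXV = 35
CLIV = 154
154 is larger

CLIV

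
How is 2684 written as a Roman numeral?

Convert 2684 to Roman numerals:
  2684 contains 2×1000 (MM)
  684 contains 1×500 (D)
  184 contains 1×100 (C)
  84 contains 1×50 (L)
  34 contains 3×10 (XXX)
  4 contains 1×4 (IV)

MMDCLXXXIV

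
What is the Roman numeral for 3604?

Convert 3604 to Roman numerals:
  3604 contains 3×1000 (MMM)
  604 contains 1×500 (D)
  104 contains 1×100 (C)
  4 contains 1×4 (IV)

MMMDCIV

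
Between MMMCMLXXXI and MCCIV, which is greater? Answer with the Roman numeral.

MMMCMLXXXI = 3981
MCCIV = 1204
3981 is larger

MMMCMLXXXI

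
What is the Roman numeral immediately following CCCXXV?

CCCXXV = 325; next is 326

CCCXXVI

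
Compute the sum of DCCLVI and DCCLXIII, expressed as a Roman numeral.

DCCLVI = 756
DCCLXIII = 763
756 + 763 = 1519

MDXIX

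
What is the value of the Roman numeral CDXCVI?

CDXCVI: CD=400, XC=90, V=5, I=1
400 + 90 + 5 + 1 = 496

496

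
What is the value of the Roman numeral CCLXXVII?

CCLXXVII: C=100, C=100, L=50, X=10, X=10, V=5, I=1, I=1
100 + 100 + 50 + 10 + 10 + 5 + 1 + 1 = 277

277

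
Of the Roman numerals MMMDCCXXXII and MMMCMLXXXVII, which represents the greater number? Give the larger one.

MMMDCCXXXII = 3732
MMMCMLXXXVII = 3987
3987 is larger

MMMCMLXXXVII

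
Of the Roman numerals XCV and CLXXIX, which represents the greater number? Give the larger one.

XCV = 95
CLXXIX = 179
179 is larger

CLXXIX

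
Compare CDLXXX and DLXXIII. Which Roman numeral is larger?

CDLXXX = 480
DLXXIII = 573
573 is larger

DLXXIII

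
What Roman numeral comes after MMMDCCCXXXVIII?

MMMDCCCXXXVIII = 3838, so the next integer is 3838 + 1 = 3839

MMMDCCCXXXIX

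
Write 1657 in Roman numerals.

Convert 1657 to Roman numerals:
  1657 contains 1×1000 (M)
  657 contains 1×500 (D)
  157 contains 1×100 (C)
  57 contains 1×50 (L)
  7 contains 1×5 (V)
  2 contains 2×1 (II)

MDCLVII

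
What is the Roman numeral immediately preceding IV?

IV = 4; previous is 3

III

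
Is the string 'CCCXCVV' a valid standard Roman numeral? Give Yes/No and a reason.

'CCCXCVV': V should not appear more than once

No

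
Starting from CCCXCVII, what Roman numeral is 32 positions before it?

CCCXCVII = 397
397 - 32 = 365

CCCLXV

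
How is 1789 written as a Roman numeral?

Convert 1789 to Roman numerals:
  1789 contains 1×1000 (M)
  789 contains 1×500 (D)
  289 contains 2×100 (CC)
  89 contains 1×50 (L)
  39 contains 3×10 (XXX)
  9 contains 1×9 (IX)

MDCCLXXXIX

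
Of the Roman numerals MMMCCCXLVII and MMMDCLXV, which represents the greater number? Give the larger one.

MMMCCCXLVII = 3347
MMMDCLXV = 3665
3665 is larger

MMMDCLXV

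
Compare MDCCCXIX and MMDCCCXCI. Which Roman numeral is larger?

MDCCCXIX = 1819
MMDCCCXCI = 2891
2891 is larger

MMDCCCXCI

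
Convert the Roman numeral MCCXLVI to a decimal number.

MCCXLVI: M=1000, C=100, C=100, XL=40, V=5, I=1
1000 + 100 + 100 + 40 + 5 + 1 = 1246

1246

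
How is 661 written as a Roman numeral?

Convert 661 to Roman numerals:
  661 contains 1×500 (D)
  161 contains 1×100 (C)
  61 contains 1×50 (L)
  11 contains 1×10 (X)
  1 contains 1×1 (I)

DCLXI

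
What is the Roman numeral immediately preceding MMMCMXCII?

MMMCMXCII = 3992, so the previous integer is 3992 - 1 = 3991

MMMCMXCI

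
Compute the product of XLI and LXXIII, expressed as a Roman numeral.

XLI = 41
LXXIII = 73
41 × 73 = 2993

MMCMXCIII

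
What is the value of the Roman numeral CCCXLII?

CCCXLII: C=100, C=100, C=100, XL=40, I=1, I=1
100 + 100 + 100 + 40 + 1 + 1 = 342

342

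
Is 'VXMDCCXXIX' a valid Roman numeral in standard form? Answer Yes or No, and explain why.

'VXMDCCXXIX': Invalid subtractive combination: VX

No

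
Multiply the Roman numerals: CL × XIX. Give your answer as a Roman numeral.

CL = 150
XIX = 19
150 × 19 = 2850

MMDCCCL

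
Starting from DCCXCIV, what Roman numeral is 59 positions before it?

DCCXCIV = 794
794 - 59 = 735

DCCXXXV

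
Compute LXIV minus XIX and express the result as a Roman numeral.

LXIV = 64
XIX = 19
64 - 19 = 45

XLV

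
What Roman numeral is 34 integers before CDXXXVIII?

CDXXXVIII = 438
438 - 34 = 404

CDIV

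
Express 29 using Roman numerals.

Convert 29 to Roman numerals:
  29 contains 2×10 (XX)
  9 contains 1×9 (IX)

XXIX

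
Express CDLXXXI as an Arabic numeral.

CDLXXXI: CD=400, L=50, X=10, X=10, X=10, I=1
400 + 50 + 10 + 10 + 10 + 1 = 481

481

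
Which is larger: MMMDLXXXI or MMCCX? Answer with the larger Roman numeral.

MMMDLXXXI = 3581
MMCCX = 2210
3581 is larger

MMMDLXXXI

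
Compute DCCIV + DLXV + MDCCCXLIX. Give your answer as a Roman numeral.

DCCIV = 704, DLXV = 565, MDCCCXLIX = 1849
704 + 565 = 1269
1269 + 1849 = 3118

MMMCXVIII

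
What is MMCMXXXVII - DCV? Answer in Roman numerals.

MMCMXXXVII = 2937
DCV = 605
2937 - 605 = 2332

MMCCCXXXII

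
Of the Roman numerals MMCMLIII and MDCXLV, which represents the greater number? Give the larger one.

MMCMLIII = 2953
MDCXLV = 1645
2953 is larger

MMCMLIII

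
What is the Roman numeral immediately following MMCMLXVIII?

MMCMLXVIII = 2968, so the next integer is 2968 + 1 = 2969

MMCMLXIX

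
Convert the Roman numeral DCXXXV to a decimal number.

DCXXXV: D=500, C=100, X=10, X=10, X=10, V=5
500 + 100 + 10 + 10 + 10 + 5 = 635

635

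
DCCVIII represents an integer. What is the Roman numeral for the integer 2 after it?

DCCVIII = 708
708 + 2 = 710

DCCX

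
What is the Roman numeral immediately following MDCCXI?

MDCCXI = 1711; next is 1712

MDCCXII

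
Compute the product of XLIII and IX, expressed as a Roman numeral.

XLIII = 43
IX = 9
43 × 9 = 387

CCCLXXXVII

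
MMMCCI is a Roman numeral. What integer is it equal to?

MMMCCI: M=1000, M=1000, M=1000, C=100, C=100, I=1
1000 + 1000 + 1000 + 100 + 100 + 1 = 3201

3201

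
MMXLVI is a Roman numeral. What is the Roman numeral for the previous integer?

MMXLVI = 2046; previous is 2045

MMXLV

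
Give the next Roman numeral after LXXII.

LXXII = 72; next is 73

LXXIII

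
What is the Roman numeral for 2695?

Convert 2695 to Roman numerals:
  2695 contains 2×1000 (MM)
  695 contains 1×500 (D)
  195 contains 1×100 (C)
  95 contains 1×90 (XC)
  5 contains 1×5 (V)

MMDCXCV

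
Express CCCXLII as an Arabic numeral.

CCCXLII: C=100, C=100, C=100, XL=40, I=1, I=1
100 + 100 + 100 + 40 + 1 + 1 = 342

342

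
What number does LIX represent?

LIX: L=50, IX=9
50 + 9 = 59

59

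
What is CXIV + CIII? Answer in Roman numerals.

CXIV = 114
CIII = 103
114 + 103 = 217

CCXVII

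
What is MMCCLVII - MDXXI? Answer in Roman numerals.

MMCCLVII = 2257
MDXXI = 1521
2257 - 1521 = 736

DCCXXXVI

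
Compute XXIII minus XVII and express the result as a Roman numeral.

XXIII = 23
XVII = 17
23 - 17 = 6

VI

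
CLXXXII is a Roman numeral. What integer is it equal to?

CLXXXII: C=100, L=50, X=10, X=10, X=10, I=1, I=1
100 + 50 + 10 + 10 + 10 + 1 + 1 = 182

182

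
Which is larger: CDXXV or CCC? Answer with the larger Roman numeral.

CDXXV = 425
CCC = 300
425 is larger

CDXXV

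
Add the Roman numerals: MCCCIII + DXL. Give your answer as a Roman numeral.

MCCCIII = 1303
DXL = 540
1303 + 540 = 1843

MDCCCXLIII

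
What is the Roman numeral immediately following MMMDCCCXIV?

MMMDCCCXIV = 3814, so the next integer is 3814 + 1 = 3815

MMMDCCCXV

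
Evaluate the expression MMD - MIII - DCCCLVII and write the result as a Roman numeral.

MMD = 2500, MIII = 1003, DCCCLVII = 857
2500 - 1003 = 1497
1497 - 857 = 640

DCXL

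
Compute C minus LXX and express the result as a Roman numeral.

C = 100
LXX = 70
100 - 70 = 30

XXX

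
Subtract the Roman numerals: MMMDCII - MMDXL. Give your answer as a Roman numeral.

MMMDCII = 3602
MMDXL = 2540
3602 - 2540 = 1062

MLXII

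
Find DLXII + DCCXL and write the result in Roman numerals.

DLXII = 562
DCCXL = 740
562 + 740 = 1302

MCCCII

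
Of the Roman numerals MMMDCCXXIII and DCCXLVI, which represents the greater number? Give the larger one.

MMMDCCXXIII = 3723
DCCXLVI = 746
3723 is larger

MMMDCCXXIII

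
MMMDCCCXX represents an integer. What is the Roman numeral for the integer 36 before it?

MMMDCCCXX = 3820
3820 - 36 = 3784

MMMDCCLXXXIV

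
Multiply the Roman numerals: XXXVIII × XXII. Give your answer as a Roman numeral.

XXXVIII = 38
XXII = 22
38 × 22 = 836

DCCCXXXVI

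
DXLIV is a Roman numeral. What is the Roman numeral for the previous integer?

DXLIV = 544, so the previous integer is 544 - 1 = 543

DXLIII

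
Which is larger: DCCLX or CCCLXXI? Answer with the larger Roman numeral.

DCCLX = 760
CCCLXXI = 371
760 is larger

DCCLX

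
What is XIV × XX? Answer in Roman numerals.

XIV = 14
XX = 20
14 × 20 = 280

CCLXXX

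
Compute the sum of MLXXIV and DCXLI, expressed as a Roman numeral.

MLXXIV = 1074
DCXLI = 641
1074 + 641 = 1715

MDCCXV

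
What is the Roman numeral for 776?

Convert 776 to Roman numerals:
  776 contains 1×500 (D)
  276 contains 2×100 (CC)
  76 contains 1×50 (L)
  26 contains 2×10 (XX)
  6 contains 1×5 (V)
  1 contains 1×1 (I)

DCCLXXVI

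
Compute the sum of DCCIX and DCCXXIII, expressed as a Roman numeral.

DCCIX = 709
DCCXXIII = 723
709 + 723 = 1432

MCDXXXII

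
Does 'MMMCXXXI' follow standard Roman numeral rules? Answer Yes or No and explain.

'MMMCXXXI': Check the rules: uses only the symbols I, V, X, L, C, D, M; no symbol is repeated more than three times in a row; V, L and D each appear at most once; no smaller symbol precedes a larger one (values never increase from left to right). Value: M (1000) + M (1000) + M (1000) + C (100) + X (10) + X (10) + X (10) + I (1) = 3131. So it is a valid standard Roman numeral.

Yes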